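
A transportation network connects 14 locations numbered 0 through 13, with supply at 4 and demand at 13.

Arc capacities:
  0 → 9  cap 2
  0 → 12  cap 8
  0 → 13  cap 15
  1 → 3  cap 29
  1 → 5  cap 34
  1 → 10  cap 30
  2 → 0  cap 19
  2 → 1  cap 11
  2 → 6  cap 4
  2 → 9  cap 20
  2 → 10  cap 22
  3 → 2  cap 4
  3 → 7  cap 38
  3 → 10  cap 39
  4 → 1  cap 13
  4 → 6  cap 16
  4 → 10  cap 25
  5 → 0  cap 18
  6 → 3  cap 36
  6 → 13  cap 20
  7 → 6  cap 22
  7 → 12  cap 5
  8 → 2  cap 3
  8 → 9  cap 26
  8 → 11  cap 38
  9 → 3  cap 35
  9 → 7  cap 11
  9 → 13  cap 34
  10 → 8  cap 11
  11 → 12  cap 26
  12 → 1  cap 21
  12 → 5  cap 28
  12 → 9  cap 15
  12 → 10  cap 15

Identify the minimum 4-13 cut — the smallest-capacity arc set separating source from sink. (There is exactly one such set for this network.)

Min-cut arcs: {(4,1), (4,6), (10,8)} (total capacity 40)

augment #1: 4→6→13 push 16
augment #2: 4→1→5→0→13 push 13
augment #3: 4→10→8→9→13 push 11
max flow = 40; residual-reachable set from 4 gives S-side
cut edges (S→T): {(4,1), (4,6), (10,8)} total cap 40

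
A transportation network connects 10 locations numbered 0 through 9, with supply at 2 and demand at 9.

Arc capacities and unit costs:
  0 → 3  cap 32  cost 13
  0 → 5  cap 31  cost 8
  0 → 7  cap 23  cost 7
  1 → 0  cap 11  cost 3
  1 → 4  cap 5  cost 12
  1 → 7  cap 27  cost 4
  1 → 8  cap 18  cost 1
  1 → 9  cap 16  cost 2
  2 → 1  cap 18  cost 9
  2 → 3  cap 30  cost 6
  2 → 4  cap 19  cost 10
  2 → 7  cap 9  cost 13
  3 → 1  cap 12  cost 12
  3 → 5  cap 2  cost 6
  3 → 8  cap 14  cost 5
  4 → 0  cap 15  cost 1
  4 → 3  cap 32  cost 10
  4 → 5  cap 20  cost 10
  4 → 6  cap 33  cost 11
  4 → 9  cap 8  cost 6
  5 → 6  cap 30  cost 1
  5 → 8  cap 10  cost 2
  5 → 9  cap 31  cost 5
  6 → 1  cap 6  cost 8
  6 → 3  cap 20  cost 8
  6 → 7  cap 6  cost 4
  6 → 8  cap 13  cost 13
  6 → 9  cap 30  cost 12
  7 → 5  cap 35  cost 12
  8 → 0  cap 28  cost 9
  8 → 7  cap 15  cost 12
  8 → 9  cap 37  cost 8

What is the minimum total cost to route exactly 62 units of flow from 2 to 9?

Minimum cost for 62 units: 1147

shortest-cost path #1: 2→1→9 push 16 @ unit cost 11 (adds 176)
shortest-cost path #2: 2→4→9 push 8 @ unit cost 16 (adds 128)
shortest-cost path #3: 2→3→5→9 push 2 @ unit cost 17 (adds 34)
shortest-cost path #4: 2→1→8→9 push 2 @ unit cost 18 (adds 36)
shortest-cost path #5: 2→3→8→9 push 14 @ unit cost 19 (adds 266)
shortest-cost path #6: 2→4→0→5→9 push 11 @ unit cost 24 (adds 264)
shortest-cost path #7: 2→3→1→8→9 push 9 @ unit cost 27 (adds 243)
total cost = 1147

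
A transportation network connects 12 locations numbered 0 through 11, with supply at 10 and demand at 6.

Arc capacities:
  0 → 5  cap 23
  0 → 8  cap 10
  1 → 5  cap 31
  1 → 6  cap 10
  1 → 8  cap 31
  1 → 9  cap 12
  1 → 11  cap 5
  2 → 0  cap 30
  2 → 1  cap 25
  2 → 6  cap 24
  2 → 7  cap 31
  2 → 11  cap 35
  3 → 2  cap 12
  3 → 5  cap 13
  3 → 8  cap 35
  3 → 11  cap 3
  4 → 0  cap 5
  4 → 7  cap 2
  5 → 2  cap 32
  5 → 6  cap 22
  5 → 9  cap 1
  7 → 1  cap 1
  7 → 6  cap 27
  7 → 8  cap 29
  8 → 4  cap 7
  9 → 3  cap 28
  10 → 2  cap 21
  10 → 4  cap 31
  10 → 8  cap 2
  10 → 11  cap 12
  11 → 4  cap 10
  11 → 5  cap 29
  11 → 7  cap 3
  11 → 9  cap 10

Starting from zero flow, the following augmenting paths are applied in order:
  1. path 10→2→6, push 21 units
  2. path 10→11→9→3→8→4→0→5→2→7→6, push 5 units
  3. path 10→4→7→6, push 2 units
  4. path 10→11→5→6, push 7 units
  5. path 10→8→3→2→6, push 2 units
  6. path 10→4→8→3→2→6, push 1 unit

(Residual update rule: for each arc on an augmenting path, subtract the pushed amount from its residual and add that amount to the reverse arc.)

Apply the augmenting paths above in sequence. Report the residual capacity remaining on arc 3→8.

Residual capacity of (3,8): 33

after path 1 (10→2→6, push 21): res(3,8)=35
after path 2 (10→11→9→3→8→4→0→5→2→7→6, push 5): res(3,8)=30
after path 3 (10→4→7→6, push 2): res(3,8)=30
after path 4 (10→11→5→6, push 7): res(3,8)=30
after path 5 (10→8→3→2→6, push 2): res(3,8)=32
after path 6 (10→4→8→3→2→6, push 1): res(3,8)=33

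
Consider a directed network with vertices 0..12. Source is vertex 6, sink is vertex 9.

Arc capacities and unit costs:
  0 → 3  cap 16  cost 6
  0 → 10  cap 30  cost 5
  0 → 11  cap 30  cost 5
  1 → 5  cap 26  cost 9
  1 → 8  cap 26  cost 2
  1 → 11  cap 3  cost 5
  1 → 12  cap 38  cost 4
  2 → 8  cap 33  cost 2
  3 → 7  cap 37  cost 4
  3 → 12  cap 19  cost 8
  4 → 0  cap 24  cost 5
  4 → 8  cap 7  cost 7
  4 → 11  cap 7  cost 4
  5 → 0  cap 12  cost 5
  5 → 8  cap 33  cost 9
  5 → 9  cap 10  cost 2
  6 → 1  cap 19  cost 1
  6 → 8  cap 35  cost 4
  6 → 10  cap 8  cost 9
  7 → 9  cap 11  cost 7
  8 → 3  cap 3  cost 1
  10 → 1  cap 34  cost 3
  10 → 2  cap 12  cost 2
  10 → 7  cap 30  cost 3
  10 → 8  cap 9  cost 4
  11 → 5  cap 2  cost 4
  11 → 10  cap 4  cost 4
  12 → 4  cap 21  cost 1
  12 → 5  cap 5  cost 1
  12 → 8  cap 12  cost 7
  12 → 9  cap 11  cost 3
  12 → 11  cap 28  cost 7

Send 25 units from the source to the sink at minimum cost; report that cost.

shortest-cost path #1: 6→1→12→9 push 11 @ unit cost 8 (adds 88)
shortest-cost path #2: 6→1→12→5→9 push 5 @ unit cost 8 (adds 40)
shortest-cost path #3: 6→1→5→9 push 3 @ unit cost 12 (adds 36)
shortest-cost path #4: 6→8→3→7→9 push 3 @ unit cost 16 (adds 48)
shortest-cost path #5: 6→10→7→9 push 3 @ unit cost 19 (adds 57)
total cost = 269

Minimum cost for 25 units: 269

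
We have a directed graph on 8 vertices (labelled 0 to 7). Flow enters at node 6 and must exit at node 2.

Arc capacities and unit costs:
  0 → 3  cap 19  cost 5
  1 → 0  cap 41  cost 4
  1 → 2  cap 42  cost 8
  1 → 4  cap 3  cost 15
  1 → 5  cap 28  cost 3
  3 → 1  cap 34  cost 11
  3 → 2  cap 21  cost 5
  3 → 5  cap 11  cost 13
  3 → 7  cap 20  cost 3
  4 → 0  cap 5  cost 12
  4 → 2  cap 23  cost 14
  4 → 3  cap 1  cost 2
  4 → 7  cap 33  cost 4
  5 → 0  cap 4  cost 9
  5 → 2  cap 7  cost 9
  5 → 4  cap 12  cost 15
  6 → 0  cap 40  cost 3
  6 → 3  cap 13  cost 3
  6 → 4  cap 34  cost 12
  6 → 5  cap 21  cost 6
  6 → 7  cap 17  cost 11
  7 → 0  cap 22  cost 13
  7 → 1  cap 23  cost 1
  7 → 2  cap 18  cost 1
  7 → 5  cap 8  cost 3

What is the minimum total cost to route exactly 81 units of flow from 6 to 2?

Minimum cost for 81 units: 1366

shortest-cost path #1: 6→3→7→2 push 13 @ unit cost 7 (adds 91)
shortest-cost path #2: 6→7→2 push 5 @ unit cost 12 (adds 60)
shortest-cost path #3: 6→7→3→2 push 12 @ unit cost 13 (adds 156)
shortest-cost path #4: 6→0→3→2 push 9 @ unit cost 13 (adds 117)
shortest-cost path #5: 6→5→2 push 7 @ unit cost 15 (adds 105)
shortest-cost path #6: 6→0→3→7→1→2 push 10 @ unit cost 20 (adds 200)
shortest-cost path #7: 6→4→7→1→2 push 13 @ unit cost 25 (adds 325)
shortest-cost path #8: 6→4→2 push 12 @ unit cost 26 (adds 312)
total cost = 1366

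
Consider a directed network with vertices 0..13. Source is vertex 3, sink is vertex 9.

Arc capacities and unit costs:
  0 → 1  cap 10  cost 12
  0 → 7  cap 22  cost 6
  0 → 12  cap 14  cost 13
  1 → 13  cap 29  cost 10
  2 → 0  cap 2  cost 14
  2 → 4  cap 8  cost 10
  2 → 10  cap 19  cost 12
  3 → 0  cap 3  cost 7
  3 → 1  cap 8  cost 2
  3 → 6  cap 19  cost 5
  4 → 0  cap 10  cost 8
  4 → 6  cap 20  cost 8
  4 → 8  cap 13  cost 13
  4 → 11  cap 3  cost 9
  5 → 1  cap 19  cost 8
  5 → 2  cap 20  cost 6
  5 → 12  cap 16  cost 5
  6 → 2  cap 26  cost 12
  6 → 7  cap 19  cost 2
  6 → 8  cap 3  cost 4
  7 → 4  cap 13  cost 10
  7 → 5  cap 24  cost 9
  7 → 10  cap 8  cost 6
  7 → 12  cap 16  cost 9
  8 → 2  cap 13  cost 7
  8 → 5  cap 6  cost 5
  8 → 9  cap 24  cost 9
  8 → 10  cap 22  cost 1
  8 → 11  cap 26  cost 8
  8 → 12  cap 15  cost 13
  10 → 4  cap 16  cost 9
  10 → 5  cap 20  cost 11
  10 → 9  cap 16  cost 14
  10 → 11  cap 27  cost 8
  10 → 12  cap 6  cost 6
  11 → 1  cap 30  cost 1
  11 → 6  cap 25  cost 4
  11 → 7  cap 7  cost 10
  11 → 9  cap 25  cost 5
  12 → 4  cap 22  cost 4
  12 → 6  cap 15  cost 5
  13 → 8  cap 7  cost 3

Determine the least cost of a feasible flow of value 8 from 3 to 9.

shortest-cost path #1: 3→6→8→9 push 3 @ unit cost 18 (adds 54)
shortest-cost path #2: 3→1→13→8→9 push 5 @ unit cost 24 (adds 120)
total cost = 174

Minimum cost for 8 units: 174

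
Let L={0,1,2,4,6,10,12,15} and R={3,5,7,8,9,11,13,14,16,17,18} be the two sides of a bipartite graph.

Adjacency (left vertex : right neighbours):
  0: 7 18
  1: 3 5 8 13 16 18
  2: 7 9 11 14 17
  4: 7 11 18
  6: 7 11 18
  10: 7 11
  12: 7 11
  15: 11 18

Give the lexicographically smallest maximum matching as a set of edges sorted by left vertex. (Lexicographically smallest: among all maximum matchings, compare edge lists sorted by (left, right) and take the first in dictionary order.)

Lex-smallest maximum matching: {(0,7), (1,3), (2,9), (4,11), (6,18)}

|M| = 5 (so the lex-smallest maximum matching has 5 edges)
process left vertices in ascending order; for each, take the smallest-labelled available neighbour that still permits 5 edges overall, or leave it unmatched if none does
lex-smallest matching: {0-7, 1-3, 2-9, 4-11, 6-18}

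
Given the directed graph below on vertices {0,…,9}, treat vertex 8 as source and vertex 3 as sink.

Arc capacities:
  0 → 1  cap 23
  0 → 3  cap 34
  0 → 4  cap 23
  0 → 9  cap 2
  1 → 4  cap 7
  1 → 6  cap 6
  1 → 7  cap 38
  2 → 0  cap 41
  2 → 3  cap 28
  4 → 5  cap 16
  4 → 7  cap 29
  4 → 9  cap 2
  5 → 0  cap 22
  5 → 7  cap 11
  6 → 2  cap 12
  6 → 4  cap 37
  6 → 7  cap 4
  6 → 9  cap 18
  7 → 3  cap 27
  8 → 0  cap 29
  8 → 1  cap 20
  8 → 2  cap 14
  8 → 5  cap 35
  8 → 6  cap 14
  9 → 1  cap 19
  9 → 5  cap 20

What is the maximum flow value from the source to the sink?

augment #1: 8→0→3 bottleneck 29, total now 29
augment #2: 8→2→3 bottleneck 14, total now 43
augment #3: 8→1→7→3 bottleneck 20, total now 63
augment #4: 8→5→0→3 bottleneck 5, total now 68
augment #5: 8→5→7→3 bottleneck 7, total now 75
augment #6: 8→6→2→3 bottleneck 12, total now 87

Maximum flow value: 87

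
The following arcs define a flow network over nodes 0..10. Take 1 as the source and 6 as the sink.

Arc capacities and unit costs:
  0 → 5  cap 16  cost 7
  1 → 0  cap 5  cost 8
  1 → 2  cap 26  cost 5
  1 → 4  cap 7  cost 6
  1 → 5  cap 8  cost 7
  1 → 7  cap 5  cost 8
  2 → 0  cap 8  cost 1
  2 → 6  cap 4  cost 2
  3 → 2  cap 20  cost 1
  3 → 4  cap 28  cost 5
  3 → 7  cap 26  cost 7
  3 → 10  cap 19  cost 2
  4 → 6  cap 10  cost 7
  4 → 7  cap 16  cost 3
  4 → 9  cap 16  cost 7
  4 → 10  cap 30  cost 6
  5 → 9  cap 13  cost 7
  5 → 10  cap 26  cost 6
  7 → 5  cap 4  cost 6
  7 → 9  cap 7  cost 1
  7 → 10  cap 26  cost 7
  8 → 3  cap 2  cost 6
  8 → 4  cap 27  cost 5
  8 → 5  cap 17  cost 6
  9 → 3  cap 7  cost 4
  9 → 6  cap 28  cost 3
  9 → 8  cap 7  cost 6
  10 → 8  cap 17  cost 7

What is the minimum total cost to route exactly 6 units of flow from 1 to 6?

shortest-cost path #1: 1→2→6 push 4 @ unit cost 7 (adds 28)
shortest-cost path #2: 1→7→9→6 push 2 @ unit cost 12 (adds 24)
total cost = 52

Minimum cost for 6 units: 52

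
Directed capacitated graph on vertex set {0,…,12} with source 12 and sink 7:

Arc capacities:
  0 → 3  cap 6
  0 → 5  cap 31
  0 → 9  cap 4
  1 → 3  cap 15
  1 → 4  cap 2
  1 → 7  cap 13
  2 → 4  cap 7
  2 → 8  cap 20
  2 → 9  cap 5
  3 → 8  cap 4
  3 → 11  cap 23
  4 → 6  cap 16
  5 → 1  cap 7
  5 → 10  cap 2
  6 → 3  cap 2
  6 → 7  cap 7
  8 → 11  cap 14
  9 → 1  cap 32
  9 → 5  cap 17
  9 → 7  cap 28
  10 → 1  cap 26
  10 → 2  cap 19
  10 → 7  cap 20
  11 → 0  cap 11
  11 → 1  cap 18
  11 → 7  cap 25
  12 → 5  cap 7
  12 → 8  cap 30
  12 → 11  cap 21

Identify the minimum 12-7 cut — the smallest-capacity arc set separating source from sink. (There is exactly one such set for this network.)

augment #1: 12→11→7 push 21
augment #2: 12→5→1→7 push 7
augment #3: 12→8→11→7 push 4
augment #4: 12→8→11→1→7 push 6
augment #5: 12→8→11→0→9→7 push 4
max flow = 42; residual-reachable set from 12 gives S-side
cut edges (S→T): {(8,11), (12,5), (12,11)} total cap 42

Min-cut arcs: {(8,11), (12,5), (12,11)} (total capacity 42)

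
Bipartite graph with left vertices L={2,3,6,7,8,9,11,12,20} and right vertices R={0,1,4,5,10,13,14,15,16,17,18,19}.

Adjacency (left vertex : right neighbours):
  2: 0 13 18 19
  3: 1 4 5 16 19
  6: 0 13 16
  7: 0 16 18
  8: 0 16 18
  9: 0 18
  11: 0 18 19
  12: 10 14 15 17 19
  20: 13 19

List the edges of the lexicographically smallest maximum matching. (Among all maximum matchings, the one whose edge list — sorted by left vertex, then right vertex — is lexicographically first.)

Lex-smallest maximum matching: {(2,0), (3,1), (6,13), (7,16), (8,18), (11,19), (12,10)}

|M| = 7 (so the lex-smallest maximum matching has 7 edges)
process left vertices in ascending order; for each, take the smallest-labelled available neighbour that still permits 7 edges overall, or leave it unmatched if none does
lex-smallest matching: {2-0, 3-1, 6-13, 7-16, 8-18, 11-19, 12-10}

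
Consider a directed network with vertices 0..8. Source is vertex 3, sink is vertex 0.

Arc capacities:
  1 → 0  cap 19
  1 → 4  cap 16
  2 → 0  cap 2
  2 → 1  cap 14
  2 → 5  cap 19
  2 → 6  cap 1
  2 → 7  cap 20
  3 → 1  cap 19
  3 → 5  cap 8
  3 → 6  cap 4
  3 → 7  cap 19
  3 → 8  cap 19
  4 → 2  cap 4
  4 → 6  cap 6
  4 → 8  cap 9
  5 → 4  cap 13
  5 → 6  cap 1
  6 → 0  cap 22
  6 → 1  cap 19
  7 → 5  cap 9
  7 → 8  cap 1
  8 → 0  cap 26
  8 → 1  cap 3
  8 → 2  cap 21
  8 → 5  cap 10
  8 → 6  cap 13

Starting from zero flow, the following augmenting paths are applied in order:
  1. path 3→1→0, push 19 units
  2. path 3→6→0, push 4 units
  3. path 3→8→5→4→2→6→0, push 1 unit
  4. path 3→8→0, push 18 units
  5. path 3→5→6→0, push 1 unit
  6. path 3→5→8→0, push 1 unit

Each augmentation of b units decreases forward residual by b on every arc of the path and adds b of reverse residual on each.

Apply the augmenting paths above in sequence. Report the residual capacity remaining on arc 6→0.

Residual capacity of (6,0): 16

after path 1 (3→1→0, push 19): res(6,0)=22
after path 2 (3→6→0, push 4): res(6,0)=18
after path 3 (3→8→5→4→2→6→0, push 1): res(6,0)=17
after path 4 (3→8→0, push 18): res(6,0)=17
after path 5 (3→5→6→0, push 1): res(6,0)=16
after path 6 (3→5→8→0, push 1): res(6,0)=16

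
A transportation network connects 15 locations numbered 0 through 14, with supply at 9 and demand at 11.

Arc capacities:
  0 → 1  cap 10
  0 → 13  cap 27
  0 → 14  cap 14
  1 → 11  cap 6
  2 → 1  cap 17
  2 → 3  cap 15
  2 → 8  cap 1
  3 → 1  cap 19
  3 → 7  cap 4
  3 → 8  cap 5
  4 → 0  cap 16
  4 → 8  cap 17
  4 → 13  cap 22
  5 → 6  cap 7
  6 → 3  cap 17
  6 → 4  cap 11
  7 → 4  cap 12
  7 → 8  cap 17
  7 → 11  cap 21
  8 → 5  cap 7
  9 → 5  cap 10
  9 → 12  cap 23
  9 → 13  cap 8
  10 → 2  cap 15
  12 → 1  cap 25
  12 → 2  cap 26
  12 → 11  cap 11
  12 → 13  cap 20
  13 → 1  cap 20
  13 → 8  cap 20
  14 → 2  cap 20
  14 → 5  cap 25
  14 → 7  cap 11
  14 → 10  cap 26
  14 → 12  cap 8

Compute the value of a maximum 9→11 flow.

Maximum flow value: 28

augment #1: 9→12→11 bottleneck 11, total now 11
augment #2: 9→12→1→11 bottleneck 6, total now 17
augment #3: 9→5→6→3→7→11 bottleneck 4, total now 21
augment #4: 9→5→6→4→0→14→7→11 bottleneck 3, total now 24
augment #5: 9→12→2→3→6→4→0→14→7→11 bottleneck 4, total now 28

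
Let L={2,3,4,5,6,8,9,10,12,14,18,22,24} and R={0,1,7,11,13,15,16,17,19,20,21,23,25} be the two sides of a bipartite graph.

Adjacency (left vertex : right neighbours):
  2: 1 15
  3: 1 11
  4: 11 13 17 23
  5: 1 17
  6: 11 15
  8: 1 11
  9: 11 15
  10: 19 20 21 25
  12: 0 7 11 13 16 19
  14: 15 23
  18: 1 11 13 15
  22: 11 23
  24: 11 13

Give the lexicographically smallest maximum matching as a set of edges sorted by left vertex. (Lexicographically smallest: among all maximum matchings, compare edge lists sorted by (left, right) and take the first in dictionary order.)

Lex-smallest maximum matching: {(2,1), (3,11), (4,13), (5,17), (6,15), (10,19), (12,0), (14,23)}

|M| = 8 (so the lex-smallest maximum matching has 8 edges)
process left vertices in ascending order; for each, take the smallest-labelled available neighbour that still permits 8 edges overall, or leave it unmatched if none does
lex-smallest matching: {2-1, 3-11, 4-13, 5-17, 6-15, 10-19, 12-0, 14-23}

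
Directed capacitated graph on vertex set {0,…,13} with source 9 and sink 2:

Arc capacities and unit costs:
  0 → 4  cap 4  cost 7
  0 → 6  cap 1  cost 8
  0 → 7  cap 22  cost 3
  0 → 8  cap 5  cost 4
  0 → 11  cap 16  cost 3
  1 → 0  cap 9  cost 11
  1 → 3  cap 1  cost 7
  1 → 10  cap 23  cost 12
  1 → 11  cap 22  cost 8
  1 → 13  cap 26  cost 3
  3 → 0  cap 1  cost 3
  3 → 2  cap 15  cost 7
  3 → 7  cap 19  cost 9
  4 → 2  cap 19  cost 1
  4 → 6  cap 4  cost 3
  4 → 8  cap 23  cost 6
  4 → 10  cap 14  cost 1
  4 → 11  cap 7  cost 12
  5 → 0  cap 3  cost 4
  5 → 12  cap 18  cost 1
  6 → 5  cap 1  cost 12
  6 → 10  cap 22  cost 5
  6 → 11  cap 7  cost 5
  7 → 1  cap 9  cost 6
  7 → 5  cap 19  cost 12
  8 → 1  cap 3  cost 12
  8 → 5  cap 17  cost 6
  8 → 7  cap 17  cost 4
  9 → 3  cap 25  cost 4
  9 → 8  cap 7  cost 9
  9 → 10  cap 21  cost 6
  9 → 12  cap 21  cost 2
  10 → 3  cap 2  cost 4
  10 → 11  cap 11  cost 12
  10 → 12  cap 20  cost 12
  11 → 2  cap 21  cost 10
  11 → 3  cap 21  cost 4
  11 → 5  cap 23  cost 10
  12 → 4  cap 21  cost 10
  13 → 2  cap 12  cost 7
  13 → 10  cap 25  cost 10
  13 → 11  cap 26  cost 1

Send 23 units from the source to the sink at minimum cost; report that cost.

Minimum cost for 23 units: 269

shortest-cost path #1: 9→3→2 push 15 @ unit cost 11 (adds 165)
shortest-cost path #2: 9→12→4→2 push 8 @ unit cost 13 (adds 104)
total cost = 269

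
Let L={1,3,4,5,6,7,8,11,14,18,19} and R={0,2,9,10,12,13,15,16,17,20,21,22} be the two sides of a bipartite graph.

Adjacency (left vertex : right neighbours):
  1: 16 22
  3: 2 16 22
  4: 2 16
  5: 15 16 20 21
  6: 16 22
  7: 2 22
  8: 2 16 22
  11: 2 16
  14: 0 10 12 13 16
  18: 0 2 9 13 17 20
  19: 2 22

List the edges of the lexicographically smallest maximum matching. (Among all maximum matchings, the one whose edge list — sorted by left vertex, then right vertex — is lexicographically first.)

Lex-smallest maximum matching: {(1,16), (3,2), (5,15), (6,22), (14,0), (18,9)}

|M| = 6 (so the lex-smallest maximum matching has 6 edges)
process left vertices in ascending order; for each, take the smallest-labelled available neighbour that still permits 6 edges overall, or leave it unmatched if none does
lex-smallest matching: {1-16, 3-2, 5-15, 6-22, 14-0, 18-9}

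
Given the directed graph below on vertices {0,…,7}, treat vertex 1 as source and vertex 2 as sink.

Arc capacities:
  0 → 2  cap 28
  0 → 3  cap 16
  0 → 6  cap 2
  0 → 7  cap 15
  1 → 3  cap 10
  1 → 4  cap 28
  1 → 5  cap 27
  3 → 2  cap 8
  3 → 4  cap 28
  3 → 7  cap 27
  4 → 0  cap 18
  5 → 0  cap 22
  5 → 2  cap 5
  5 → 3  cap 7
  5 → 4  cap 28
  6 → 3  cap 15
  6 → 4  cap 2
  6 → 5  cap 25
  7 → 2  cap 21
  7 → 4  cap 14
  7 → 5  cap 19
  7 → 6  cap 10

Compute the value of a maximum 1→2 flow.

Maximum flow value: 55

augment #1: 1→3→2 bottleneck 8, total now 8
augment #2: 1→5→2 bottleneck 5, total now 13
augment #3: 1→3→7→2 bottleneck 2, total now 15
augment #4: 1→4→0→2 bottleneck 18, total now 33
augment #5: 1→5→0→2 bottleneck 10, total now 43
augment #6: 1→5→0→7→2 bottleneck 12, total now 55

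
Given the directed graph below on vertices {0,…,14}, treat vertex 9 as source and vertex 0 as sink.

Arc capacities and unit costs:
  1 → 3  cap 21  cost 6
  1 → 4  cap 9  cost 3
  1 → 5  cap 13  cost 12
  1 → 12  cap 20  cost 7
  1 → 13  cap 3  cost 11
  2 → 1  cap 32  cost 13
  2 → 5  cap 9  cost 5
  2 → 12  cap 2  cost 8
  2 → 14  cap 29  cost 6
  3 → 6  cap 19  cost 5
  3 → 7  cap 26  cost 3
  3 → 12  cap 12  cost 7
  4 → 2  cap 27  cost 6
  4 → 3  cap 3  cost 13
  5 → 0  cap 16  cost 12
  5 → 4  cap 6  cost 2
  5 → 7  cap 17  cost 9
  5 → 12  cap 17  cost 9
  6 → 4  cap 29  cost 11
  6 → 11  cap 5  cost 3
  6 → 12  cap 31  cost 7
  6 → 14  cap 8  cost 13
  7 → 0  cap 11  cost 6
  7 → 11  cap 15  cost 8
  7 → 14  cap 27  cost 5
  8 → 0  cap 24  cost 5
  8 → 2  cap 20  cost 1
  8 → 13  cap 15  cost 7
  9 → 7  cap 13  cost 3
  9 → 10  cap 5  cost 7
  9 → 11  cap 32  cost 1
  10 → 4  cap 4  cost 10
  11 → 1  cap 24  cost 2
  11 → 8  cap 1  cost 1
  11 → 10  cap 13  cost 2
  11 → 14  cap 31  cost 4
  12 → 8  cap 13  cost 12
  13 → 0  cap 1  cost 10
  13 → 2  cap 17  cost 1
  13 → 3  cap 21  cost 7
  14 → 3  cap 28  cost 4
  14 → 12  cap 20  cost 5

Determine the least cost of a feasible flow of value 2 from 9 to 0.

Minimum cost for 2 units: 16

shortest-cost path #1: 9→11→8→0 push 1 @ unit cost 7 (adds 7)
shortest-cost path #2: 9→7→0 push 1 @ unit cost 9 (adds 9)
total cost = 16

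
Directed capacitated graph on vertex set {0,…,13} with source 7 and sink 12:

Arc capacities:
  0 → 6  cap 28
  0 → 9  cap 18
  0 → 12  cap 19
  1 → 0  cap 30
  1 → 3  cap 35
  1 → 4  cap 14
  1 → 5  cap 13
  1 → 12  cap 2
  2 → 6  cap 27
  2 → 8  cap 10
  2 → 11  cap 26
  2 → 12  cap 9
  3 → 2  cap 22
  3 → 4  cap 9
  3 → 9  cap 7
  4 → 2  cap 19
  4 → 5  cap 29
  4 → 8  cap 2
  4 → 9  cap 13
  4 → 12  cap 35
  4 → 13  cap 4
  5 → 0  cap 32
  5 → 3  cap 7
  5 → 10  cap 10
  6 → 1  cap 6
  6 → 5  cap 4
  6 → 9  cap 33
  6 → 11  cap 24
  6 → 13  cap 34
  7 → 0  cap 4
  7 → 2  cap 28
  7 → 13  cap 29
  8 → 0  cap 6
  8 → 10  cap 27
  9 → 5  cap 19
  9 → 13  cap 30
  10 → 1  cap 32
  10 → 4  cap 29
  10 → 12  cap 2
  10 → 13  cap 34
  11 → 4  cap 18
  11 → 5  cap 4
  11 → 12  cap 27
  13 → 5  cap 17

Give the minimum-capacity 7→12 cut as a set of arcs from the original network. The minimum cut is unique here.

augment #1: 7→0→12 push 4
augment #2: 7→2→12 push 9
augment #3: 7→2→11→12 push 19
augment #4: 7→13→5→0→12 push 15
augment #5: 7→13→5→10→12 push 2
max flow = 49; residual-reachable set from 7 gives S-side
cut edges (S→T): {(7,0), (7,2), (13,5)} total cap 49

Min-cut arcs: {(7,0), (7,2), (13,5)} (total capacity 49)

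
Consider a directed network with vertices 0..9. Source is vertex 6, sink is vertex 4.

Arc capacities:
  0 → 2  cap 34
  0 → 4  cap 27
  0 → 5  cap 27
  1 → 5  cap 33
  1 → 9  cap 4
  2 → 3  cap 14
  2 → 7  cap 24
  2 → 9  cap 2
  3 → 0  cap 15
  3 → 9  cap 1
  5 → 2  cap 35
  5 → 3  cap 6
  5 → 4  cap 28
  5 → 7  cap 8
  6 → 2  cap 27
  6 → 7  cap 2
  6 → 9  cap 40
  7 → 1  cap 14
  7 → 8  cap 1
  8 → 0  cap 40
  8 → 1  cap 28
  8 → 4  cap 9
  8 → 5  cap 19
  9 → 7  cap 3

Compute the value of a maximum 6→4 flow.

augment #1: 6→7→8→4 bottleneck 1, total now 1
augment #2: 6→2→3→0→4 bottleneck 14, total now 15
augment #3: 6→7→1→5→4 bottleneck 1, total now 16
augment #4: 6→2→7→1→5→4 bottleneck 13, total now 29

Maximum flow value: 29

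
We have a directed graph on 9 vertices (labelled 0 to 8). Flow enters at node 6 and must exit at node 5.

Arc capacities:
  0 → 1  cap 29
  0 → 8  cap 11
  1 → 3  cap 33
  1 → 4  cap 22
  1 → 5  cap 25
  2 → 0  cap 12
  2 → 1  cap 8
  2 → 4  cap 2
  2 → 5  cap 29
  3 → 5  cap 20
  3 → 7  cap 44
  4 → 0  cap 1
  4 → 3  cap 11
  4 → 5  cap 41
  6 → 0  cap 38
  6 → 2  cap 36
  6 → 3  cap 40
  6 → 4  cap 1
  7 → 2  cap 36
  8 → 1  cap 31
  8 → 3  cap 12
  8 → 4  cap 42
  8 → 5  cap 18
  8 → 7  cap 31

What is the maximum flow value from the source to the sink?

augment #1: 6→2→5 bottleneck 29, total now 29
augment #2: 6→3→5 bottleneck 20, total now 49
augment #3: 6→4→5 bottleneck 1, total now 50
augment #4: 6→0→1→5 bottleneck 25, total now 75
augment #5: 6→0→8→5 bottleneck 11, total now 86
augment #6: 6→2→4→5 bottleneck 2, total now 88
augment #7: 6→0→1→4→5 bottleneck 2, total now 90
augment #8: 6→2→1→4→5 bottleneck 5, total now 95
augment #9: 6→3→7→2→1→4→5 bottleneck 3, total now 98
augment #10: 6→3→7→2→0→1→4→5 bottleneck 2, total now 100

Maximum flow value: 100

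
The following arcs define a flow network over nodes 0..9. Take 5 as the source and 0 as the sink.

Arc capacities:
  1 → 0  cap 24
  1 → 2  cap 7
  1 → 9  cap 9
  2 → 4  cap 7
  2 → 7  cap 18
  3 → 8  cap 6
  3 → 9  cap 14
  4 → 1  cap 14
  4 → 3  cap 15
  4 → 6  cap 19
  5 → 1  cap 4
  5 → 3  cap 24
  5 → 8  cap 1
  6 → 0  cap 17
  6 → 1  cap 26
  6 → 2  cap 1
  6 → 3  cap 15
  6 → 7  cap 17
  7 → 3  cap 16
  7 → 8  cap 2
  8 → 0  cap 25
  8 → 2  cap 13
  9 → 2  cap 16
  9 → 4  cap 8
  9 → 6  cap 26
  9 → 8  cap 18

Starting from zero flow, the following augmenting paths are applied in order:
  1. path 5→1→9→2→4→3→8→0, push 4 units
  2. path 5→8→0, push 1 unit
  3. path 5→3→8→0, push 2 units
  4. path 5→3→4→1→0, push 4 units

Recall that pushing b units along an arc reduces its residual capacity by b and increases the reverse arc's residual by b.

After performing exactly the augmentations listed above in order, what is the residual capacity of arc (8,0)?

after path 1 (5→1→9→2→4→3→8→0, push 4): res(8,0)=21
after path 2 (5→8→0, push 1): res(8,0)=20
after path 3 (5→3→8→0, push 2): res(8,0)=18
after path 4 (5→3→4→1→0, push 4): res(8,0)=18

Residual capacity of (8,0): 18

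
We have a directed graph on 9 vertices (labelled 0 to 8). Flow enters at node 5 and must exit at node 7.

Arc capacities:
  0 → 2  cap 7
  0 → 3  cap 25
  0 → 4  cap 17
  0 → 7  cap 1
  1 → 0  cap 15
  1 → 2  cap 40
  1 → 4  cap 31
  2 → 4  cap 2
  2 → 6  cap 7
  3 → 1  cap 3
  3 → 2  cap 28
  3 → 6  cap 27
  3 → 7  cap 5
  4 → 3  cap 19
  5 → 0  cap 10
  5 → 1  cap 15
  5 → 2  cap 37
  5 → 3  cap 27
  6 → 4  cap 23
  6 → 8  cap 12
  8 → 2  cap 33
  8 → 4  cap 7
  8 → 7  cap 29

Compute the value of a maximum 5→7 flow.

Maximum flow value: 18

augment #1: 5→0→7 bottleneck 1, total now 1
augment #2: 5→3→7 bottleneck 5, total now 6
augment #3: 5→2→6→8→7 bottleneck 7, total now 13
augment #4: 5→3→6→8→7 bottleneck 5, total now 18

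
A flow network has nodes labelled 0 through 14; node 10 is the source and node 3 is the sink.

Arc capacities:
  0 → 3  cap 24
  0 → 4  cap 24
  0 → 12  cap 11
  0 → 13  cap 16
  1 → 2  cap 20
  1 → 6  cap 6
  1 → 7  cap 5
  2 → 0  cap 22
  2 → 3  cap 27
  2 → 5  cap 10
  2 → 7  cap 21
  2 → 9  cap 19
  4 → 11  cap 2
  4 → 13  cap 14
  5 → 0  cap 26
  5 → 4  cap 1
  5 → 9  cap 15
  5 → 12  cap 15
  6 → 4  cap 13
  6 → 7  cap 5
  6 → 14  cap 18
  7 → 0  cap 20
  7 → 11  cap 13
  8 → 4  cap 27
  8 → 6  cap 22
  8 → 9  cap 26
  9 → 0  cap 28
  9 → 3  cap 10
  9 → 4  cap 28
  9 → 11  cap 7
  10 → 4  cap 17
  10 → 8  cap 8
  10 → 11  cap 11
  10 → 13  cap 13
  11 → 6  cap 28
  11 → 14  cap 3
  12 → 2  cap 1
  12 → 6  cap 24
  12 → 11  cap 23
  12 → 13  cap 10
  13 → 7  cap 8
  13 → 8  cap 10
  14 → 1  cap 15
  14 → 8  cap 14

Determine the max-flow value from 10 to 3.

augment #1: 10→8→9→3 bottleneck 8, total now 8
augment #2: 10→13→7→0→3 bottleneck 8, total now 16
augment #3: 10→13→8→9→3 bottleneck 2, total now 18
augment #4: 10→11→6→7→0→3 bottleneck 5, total now 23
augment #5: 10→11→14→1→2→3 bottleneck 3, total now 26
augment #6: 10→13→8→9→0→3 bottleneck 3, total now 29
augment #7: 10→4→13→8→9→0→3 bottleneck 5, total now 34
augment #8: 10→11→6→14→1→2→3 bottleneck 3, total now 37
augment #9: 10→4→11→6→14→1→2→3 bottleneck 2, total now 39

Maximum flow value: 39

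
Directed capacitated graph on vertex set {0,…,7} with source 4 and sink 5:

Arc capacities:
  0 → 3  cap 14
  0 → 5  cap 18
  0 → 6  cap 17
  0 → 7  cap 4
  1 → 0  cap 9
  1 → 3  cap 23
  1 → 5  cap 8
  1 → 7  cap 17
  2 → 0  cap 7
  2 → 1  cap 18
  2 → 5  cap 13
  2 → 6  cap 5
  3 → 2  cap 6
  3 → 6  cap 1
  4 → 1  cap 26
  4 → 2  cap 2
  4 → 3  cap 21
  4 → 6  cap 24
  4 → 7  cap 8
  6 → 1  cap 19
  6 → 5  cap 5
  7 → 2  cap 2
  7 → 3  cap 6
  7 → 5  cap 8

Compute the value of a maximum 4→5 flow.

augment #1: 4→1→5 bottleneck 8, total now 8
augment #2: 4→2→5 bottleneck 2, total now 10
augment #3: 4→6→5 bottleneck 5, total now 15
augment #4: 4→7→5 bottleneck 8, total now 23
augment #5: 4→1→0→5 bottleneck 9, total now 32
augment #6: 4→3→2→5 bottleneck 6, total now 38
augment #7: 4→1→7→2→5 bottleneck 2, total now 40

Maximum flow value: 40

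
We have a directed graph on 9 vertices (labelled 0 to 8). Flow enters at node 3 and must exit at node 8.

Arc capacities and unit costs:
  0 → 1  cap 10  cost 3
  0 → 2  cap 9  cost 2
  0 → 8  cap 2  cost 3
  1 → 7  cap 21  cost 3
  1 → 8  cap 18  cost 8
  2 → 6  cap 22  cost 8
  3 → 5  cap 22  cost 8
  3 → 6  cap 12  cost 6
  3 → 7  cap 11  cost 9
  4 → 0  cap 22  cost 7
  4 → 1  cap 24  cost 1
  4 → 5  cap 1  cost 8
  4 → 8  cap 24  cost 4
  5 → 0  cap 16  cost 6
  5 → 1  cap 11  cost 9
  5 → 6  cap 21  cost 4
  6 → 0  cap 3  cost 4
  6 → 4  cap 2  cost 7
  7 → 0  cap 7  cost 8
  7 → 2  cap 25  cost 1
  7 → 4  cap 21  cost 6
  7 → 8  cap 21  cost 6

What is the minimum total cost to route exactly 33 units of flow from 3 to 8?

shortest-cost path #1: 3→6→0→8 push 2 @ unit cost 13 (adds 26)
shortest-cost path #2: 3→7→8 push 11 @ unit cost 15 (adds 165)
shortest-cost path #3: 3→6→4→8 push 2 @ unit cost 17 (adds 34)
shortest-cost path #4: 3→6→0→1→8 push 1 @ unit cost 21 (adds 21)
shortest-cost path #5: 3→5→1→8 push 11 @ unit cost 25 (adds 275)
shortest-cost path #6: 3→5→0→1→8 push 6 @ unit cost 25 (adds 150)
total cost = 671

Minimum cost for 33 units: 671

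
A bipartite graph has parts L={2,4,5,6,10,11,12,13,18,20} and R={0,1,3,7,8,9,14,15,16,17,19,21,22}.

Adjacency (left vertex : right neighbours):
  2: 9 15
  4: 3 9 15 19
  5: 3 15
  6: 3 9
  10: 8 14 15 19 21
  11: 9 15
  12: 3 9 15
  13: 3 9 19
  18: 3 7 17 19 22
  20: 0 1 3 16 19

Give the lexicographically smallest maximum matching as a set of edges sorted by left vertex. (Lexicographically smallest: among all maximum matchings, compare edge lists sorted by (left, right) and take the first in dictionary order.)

|M| = 7 (so the lex-smallest maximum matching has 7 edges)
process left vertices in ascending order; for each, take the smallest-labelled available neighbour that still permits 7 edges overall, or leave it unmatched if none does
lex-smallest matching: {2-9, 4-3, 5-15, 10-8, 13-19, 18-7, 20-0}

Lex-smallest maximum matching: {(2,9), (4,3), (5,15), (10,8), (13,19), (18,7), (20,0)}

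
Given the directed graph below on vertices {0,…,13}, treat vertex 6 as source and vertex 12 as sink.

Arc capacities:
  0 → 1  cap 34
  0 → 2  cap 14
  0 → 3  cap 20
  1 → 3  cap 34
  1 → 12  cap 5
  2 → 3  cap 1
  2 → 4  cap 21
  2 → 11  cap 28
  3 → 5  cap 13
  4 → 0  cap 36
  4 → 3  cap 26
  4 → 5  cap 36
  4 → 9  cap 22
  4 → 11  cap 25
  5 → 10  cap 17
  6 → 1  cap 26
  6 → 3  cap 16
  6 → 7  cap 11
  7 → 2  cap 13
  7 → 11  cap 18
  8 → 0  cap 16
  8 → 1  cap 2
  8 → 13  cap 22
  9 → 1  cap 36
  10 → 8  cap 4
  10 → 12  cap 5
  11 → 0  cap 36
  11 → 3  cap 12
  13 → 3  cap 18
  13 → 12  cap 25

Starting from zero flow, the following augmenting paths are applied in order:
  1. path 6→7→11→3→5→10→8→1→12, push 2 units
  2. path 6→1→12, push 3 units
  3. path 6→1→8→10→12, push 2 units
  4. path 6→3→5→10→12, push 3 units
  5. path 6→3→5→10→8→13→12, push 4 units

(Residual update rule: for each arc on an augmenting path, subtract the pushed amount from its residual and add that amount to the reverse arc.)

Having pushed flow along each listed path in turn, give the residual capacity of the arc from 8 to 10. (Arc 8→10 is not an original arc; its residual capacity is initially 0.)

after path 1 (6→7→11→3→5→10→8→1→12, push 2): res(8,10)=2
after path 2 (6→1→12, push 3): res(8,10)=2
after path 3 (6→1→8→10→12, push 2): res(8,10)=0
after path 4 (6→3→5→10→12, push 3): res(8,10)=0
after path 5 (6→3→5→10→8→13→12, push 4): res(8,10)=4

Residual capacity of (8,10): 4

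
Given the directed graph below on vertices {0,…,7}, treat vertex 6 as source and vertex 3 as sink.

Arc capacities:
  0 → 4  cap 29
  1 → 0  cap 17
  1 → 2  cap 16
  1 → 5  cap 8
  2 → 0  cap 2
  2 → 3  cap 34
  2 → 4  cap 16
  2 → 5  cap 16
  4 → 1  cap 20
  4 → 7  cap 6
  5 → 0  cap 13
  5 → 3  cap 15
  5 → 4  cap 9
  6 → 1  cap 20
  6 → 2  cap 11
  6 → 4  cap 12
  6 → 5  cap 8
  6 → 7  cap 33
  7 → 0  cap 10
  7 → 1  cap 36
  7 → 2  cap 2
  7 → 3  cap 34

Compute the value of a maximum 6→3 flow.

Maximum flow value: 78

augment #1: 6→2→3 bottleneck 11, total now 11
augment #2: 6→5→3 bottleneck 8, total now 19
augment #3: 6→7→3 bottleneck 33, total now 52
augment #4: 6→1→2→3 bottleneck 16, total now 68
augment #5: 6→1→5→3 bottleneck 4, total now 72
augment #6: 6→4→7→3 bottleneck 1, total now 73
augment #7: 6→4→1→5→3 bottleneck 3, total now 76
augment #8: 6→4→7→2→3 bottleneck 2, total now 78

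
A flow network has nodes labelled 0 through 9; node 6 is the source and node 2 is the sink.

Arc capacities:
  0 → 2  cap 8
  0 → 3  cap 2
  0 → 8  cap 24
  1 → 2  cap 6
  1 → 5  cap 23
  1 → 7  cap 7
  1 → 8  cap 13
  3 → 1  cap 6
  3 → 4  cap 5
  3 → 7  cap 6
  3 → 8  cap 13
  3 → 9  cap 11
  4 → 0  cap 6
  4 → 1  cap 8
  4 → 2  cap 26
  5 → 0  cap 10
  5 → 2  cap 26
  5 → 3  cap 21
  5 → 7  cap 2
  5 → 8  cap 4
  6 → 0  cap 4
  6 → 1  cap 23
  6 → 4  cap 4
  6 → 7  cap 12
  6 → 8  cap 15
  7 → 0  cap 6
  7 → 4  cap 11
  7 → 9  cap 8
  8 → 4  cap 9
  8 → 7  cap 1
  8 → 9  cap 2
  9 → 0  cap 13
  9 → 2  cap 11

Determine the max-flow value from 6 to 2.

Maximum flow value: 55

augment #1: 6→0→2 bottleneck 4, total now 4
augment #2: 6→1→2 bottleneck 6, total now 10
augment #3: 6→4→2 bottleneck 4, total now 14
augment #4: 6→1→5→2 bottleneck 17, total now 31
augment #5: 6→7→0→2 bottleneck 4, total now 35
augment #6: 6→7→4→2 bottleneck 8, total now 43
augment #7: 6→8→4→2 bottleneck 9, total now 52
augment #8: 6→8→9→2 bottleneck 2, total now 54
augment #9: 6→8→7→4→2 bottleneck 1, total now 55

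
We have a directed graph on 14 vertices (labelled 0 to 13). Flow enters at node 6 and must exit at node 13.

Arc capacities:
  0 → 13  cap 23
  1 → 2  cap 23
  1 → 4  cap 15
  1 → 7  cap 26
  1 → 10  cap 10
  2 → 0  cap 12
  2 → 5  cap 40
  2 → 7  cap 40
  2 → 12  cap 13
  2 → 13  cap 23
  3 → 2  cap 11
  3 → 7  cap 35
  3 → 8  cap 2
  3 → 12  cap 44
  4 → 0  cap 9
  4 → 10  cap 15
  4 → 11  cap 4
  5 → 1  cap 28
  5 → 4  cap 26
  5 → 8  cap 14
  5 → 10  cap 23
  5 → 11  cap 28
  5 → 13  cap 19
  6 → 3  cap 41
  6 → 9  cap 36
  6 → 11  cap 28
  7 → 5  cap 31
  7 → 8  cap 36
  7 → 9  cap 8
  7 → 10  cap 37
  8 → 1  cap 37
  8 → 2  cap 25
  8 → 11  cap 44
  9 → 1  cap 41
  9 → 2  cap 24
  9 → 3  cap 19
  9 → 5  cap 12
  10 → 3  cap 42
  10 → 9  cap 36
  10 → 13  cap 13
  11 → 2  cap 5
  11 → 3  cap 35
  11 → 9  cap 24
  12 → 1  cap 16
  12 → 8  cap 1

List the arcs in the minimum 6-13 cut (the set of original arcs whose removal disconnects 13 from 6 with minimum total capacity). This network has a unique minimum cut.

Min-cut arcs: {(2,0), (2,13), (4,0), (5,13), (10,13)} (total capacity 76)

augment #1: 6→3→2→13 push 11
augment #2: 6→9→2→13 push 12
augment #3: 6→9→5→13 push 12
augment #4: 6→3→7→5→13 push 7
augment #5: 6→3→7→10→13 push 13
augment #6: 6→9→2→0→13 push 12
augment #7: 6→3→7→5→4→0→13 push 9
max flow = 76; residual-reachable set from 6 gives S-side
cut edges (S→T): {(2,0), (2,13), (4,0), (5,13), (10,13)} total cap 76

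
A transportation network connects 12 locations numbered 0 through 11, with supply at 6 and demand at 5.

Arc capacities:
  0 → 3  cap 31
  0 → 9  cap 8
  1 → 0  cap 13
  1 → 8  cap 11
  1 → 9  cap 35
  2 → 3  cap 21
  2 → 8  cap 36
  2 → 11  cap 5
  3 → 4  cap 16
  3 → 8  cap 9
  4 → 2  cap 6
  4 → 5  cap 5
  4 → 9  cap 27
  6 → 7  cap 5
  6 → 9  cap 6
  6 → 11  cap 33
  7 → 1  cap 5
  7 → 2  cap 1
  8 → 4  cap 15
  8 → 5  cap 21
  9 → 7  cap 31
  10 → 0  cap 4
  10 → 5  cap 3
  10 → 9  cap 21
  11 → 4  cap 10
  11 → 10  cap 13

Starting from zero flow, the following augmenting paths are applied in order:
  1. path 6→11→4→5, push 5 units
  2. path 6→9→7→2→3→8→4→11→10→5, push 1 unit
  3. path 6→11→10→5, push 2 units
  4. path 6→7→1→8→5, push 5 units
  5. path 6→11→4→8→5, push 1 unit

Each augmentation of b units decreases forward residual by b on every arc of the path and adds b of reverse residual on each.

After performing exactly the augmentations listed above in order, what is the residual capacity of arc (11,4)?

Residual capacity of (11,4): 5

after path 1 (6→11→4→5, push 5): res(11,4)=5
after path 2 (6→9→7→2→3→8→4→11→10→5, push 1): res(11,4)=6
after path 3 (6→11→10→5, push 2): res(11,4)=6
after path 4 (6→7→1→8→5, push 5): res(11,4)=6
after path 5 (6→11→4→8→5, push 1): res(11,4)=5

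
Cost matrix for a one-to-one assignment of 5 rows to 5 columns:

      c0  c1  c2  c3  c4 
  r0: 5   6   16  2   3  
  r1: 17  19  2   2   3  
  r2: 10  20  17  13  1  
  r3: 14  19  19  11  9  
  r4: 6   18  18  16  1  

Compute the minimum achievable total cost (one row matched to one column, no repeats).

optimal assignment: row0→col1 (cost 6), row1→col2 (cost 2), row2→col4 (cost 1), row3→col3 (cost 11), row4→col0 (cost 6)
total = 6 + 2 + 1 + 11 + 6 = 26

Minimum assignment cost: 26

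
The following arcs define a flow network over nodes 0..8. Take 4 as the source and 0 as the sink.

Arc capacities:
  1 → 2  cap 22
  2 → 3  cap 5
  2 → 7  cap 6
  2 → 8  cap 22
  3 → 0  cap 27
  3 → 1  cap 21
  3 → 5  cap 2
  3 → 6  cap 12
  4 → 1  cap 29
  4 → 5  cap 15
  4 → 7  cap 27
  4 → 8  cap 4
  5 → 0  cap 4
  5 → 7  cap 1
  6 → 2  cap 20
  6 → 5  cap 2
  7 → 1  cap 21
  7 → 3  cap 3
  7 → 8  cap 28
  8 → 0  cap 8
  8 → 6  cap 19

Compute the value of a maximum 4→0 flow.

Maximum flow value: 20

augment #1: 4→5→0 bottleneck 4, total now 4
augment #2: 4→8→0 bottleneck 4, total now 8
augment #3: 4→7→3→0 bottleneck 3, total now 11
augment #4: 4→7→8→0 bottleneck 4, total now 15
augment #5: 4→1→2→3→0 bottleneck 5, total now 20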